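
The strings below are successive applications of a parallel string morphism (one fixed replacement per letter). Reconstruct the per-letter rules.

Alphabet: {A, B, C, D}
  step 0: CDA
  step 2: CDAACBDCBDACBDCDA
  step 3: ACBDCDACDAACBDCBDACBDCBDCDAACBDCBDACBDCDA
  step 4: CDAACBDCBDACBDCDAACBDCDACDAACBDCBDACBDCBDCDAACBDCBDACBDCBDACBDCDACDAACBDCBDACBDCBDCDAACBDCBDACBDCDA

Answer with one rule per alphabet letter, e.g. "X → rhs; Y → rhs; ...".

A->CDA, B->CBD, C->A, D->CBD

  step 3 ⇒ step 4: ACBDCDACDAACBDCBDACBDCBDCDAACBDCBDACBDCDA ⇒ CDA·A·CBD·CBD·A·CBD·CDA·A·CBD·CDA·CDA·A·CBD·CBD·A·CBD·CBD·CDA·A·CBD·CBD·A·CBD·CBD·A·CBD·CDA·CDA·A·CBD·CBD·A·CBD·CBD·CDA·A·CBD·CBD·A·CBD·CDA
    A ↦ CDA
    B ↦ CBD
    C ↦ A
    D ↦ CBD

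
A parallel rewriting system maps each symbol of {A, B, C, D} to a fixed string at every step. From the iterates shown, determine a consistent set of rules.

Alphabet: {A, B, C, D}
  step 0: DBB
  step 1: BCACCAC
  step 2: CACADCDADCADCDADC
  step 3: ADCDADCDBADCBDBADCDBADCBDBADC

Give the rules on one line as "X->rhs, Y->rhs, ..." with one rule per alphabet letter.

  step 2 ⇒ step 3: CACADCDADCADCDADC ⇒ ADC·D·ADC·D·B·ADC·B·D·B·ADC·D·B·ADC·B·D·B·ADC
    A ↦ D
    C ↦ ADC
    D ↦ B
  step 0 ⇒ step 1: DBB ⇒ B·CAC·CAC
    B ↦ CAC

A->D, B->CAC, C->ADC, D->B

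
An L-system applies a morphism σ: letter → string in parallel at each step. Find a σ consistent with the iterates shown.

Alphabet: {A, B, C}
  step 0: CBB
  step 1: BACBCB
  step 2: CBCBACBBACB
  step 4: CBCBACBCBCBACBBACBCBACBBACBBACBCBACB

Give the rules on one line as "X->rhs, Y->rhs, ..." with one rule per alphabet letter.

A->C, B->CB, C->BA

  step 1 ⇒ step 2: BACBCB ⇒ CB·C·BA·CB·BA·CB
    A ↦ C
    B ↦ CB
    C ↦ BA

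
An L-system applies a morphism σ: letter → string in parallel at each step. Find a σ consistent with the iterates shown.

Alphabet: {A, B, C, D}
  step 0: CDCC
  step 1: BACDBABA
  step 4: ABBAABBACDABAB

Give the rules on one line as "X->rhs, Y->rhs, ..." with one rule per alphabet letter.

A->B, B->A, C->BA, D->CD

  step 0 ⇒ step 1: CDCC ⇒ BA·CD·BA·BA
    C ↦ BA
    D ↦ CD
    A ↦ B  (constrained at step 1)
    B ↦ A  (constrained at step 1)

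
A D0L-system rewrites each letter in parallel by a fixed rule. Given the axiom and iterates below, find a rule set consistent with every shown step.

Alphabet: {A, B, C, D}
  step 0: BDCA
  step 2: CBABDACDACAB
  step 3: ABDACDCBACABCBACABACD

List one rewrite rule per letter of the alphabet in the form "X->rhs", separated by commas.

A->AC, B->D, C->AB, D->CB

  step 2 ⇒ step 3: CBABDACDACAB ⇒ AB·D·AC·D·CB·AC·AB·CB·AC·AB·AC·D
    A ↦ AC
    B ↦ D
    C ↦ AB
    D ↦ CB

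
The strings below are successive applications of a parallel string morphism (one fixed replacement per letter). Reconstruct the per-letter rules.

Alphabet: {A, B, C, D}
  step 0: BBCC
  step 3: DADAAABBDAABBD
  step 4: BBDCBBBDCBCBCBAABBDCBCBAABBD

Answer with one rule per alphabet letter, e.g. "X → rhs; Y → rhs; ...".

  step 3 ⇒ step 4: DADAAABBDAABBD ⇒ BBD·CB·BBD·CB·CB·CB·A·A·BBD·CB·CB·A·A·BBD
    A ↦ CB
    B ↦ A
    D ↦ BBD
    C ↦ D  (constrained at step 0)

A->CB, B->A, C->D, D->BBD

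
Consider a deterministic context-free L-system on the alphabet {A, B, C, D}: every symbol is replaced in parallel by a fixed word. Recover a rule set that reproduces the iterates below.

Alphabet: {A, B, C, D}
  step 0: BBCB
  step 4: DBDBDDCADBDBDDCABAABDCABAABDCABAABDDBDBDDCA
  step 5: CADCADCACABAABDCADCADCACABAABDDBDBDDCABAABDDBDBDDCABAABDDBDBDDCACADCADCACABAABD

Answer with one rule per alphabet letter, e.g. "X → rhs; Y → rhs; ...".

A->BD, B->D, C->BAA, D->CA

  step 4 ⇒ step 5: DBDBDDCADBDBDDCABAABDCABAABDCABAABDDBDBDDCA ⇒ CA·D·CA·D·CA·CA·BAA·BD·CA·D·CA·D·CA·CA·BAA·BD·D·BD·BD·D·CA·BAA·BD·D·BD·BD·D·CA·BAA·BD·D·BD·BD·D·CA·CA·D·CA·D·CA·CA·BAA·BD
    A ↦ BD
    B ↦ D
    C ↦ BAA
    D ↦ CA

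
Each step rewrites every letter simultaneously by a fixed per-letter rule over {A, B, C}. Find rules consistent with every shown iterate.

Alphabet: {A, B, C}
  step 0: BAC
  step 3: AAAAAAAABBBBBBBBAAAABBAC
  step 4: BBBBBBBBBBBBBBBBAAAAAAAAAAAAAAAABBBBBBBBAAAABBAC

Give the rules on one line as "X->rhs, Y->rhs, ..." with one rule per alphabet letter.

A->BB, B->AA, C->AC

  step 3 ⇒ step 4: AAAAAAAABBBBBBBBAAAABBAC ⇒ BB·BB·BB·BB·BB·BB·BB·BB·AA·AA·AA·AA·AA·AA·AA·AA·BB·BB·BB·BB·AA·AA·BB·AC
    A ↦ BB
    B ↦ AA
    C ↦ AC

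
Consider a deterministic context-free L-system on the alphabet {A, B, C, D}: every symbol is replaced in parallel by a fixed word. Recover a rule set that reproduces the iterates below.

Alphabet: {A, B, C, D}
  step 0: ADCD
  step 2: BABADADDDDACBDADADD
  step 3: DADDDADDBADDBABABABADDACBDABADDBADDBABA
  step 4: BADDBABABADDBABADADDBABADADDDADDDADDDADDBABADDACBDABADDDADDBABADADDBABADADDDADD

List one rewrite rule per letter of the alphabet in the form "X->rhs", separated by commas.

  step 3 ⇒ step 4: DADDDADDBADDBABABABADDACBDABADDBADDBABA ⇒ BA·DD·BA·BA·BA·DD·BA·BA·DA·DD·BA·BA·DA·DD·DA·DD·DA·DD·DA·DD·BA·BA·DD·ACB·DA·BA·DD·DA·DD·BA·BA·DA·DD·BA·BA·DA·DD·DA·DD
    A ↦ DD
    B ↦ DA
    C ↦ ACB
    D ↦ BA

A->DD, B->DA, C->ACB, D->BA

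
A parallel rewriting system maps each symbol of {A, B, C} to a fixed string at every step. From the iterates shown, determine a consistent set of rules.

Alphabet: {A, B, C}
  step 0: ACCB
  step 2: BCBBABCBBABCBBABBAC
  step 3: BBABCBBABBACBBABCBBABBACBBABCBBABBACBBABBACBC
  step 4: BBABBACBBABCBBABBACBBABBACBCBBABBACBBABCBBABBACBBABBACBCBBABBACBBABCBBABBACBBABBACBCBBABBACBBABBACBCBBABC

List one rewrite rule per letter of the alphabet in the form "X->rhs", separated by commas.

  step 3 ⇒ step 4: BBABCBBABBACBBABCBBABBACBBABCBBABBACBBABBACBC ⇒ BBA·BBA·C·BBA·BC·BBA·BBA·C·BBA·BBA·C·BC·BBA·BBA·C·BBA·BC·BBA·BBA·C·BBA·BBA·C·BC·BBA·BBA·C·BBA·BC·BBA·BBA·C·BBA·BBA·C·BC·BBA·BBA·C·BBA·BBA·C·BC·BBA·BC
    A ↦ C
    B ↦ BBA
    C ↦ BC

A->C, B->BBA, C->BC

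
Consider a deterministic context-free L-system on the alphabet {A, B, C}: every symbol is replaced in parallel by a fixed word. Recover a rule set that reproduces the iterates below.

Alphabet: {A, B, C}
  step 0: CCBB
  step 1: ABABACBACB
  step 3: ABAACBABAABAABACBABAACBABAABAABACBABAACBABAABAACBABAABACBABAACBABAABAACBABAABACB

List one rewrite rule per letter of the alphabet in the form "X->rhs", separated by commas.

  step 0 ⇒ step 1: CCBB ⇒ AB·AB·ACB·ACB
    B ↦ ACB
    C ↦ AB
    A ↦ ABA  (constrained at step 1)

A->ABA, B->ACB, C->AB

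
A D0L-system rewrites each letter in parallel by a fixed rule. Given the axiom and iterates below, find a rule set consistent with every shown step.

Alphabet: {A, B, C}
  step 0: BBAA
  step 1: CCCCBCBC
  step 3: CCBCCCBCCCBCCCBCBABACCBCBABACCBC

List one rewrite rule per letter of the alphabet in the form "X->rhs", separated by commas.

A->BC, B->CC, C->BA

  step 0 ⇒ step 1: BBAA ⇒ CC·CC·BC·BC
    A ↦ BC
    B ↦ CC
    C ↦ BA  (constrained at step 1)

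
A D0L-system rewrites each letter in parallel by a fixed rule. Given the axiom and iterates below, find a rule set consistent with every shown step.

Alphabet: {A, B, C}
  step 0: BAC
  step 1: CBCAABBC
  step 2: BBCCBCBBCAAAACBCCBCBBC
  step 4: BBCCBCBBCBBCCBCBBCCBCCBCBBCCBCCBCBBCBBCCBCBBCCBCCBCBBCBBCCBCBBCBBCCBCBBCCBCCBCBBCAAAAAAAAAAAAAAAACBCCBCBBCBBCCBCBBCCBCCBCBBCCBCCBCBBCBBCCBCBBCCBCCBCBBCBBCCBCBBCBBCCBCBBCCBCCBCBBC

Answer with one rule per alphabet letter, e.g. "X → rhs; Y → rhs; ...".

A->AA, B->CBC, C->BBC

  step 1 ⇒ step 2: CBCAABBC ⇒ BBC·CBC·BBC·AA·AA·CBC·CBC·BBC
    A ↦ AA
    B ↦ CBC
    C ↦ BBC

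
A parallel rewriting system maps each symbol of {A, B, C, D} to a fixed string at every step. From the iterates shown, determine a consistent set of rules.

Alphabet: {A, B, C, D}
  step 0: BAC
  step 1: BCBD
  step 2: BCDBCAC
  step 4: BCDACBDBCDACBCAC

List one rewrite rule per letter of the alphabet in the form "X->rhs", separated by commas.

  step 1 ⇒ step 2: BCBD ⇒ BC·D·BC·AC
    B ↦ BC
    C ↦ D
    D ↦ AC
  step 0 ⇒ step 1: BAC ⇒ BC·B·D
    A ↦ B

A->B, B->BC, C->D, D->AC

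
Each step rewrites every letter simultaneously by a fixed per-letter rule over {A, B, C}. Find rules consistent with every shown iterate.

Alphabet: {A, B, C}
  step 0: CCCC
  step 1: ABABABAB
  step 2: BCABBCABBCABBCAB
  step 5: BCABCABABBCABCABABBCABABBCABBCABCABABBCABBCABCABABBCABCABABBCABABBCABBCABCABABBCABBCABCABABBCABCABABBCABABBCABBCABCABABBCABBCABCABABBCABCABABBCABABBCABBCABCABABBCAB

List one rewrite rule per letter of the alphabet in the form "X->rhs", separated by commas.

A->B, B->CAB, C->AB

  step 1 ⇒ step 2: ABABABAB ⇒ B·CAB·B·CAB·B·CAB·B·CAB
    A ↦ B
    B ↦ CAB
  step 0 ⇒ step 1: CCCC ⇒ AB·AB·AB·AB
    C ↦ AB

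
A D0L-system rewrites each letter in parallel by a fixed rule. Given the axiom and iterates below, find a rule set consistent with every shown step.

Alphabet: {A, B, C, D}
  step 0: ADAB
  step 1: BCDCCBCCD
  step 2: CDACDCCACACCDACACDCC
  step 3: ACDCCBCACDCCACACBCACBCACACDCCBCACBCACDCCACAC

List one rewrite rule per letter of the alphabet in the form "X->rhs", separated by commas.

A->BC, B->CD, C->AC, D->DCC

  step 2 ⇒ step 3: CDACDCCACACCDACACDCC ⇒ AC·DCC·BC·AC·DCC·AC·AC·BC·AC·BC·AC·AC·DCC·BC·AC·BC·AC·DCC·AC·AC
    A ↦ BC
    C ↦ AC
    D ↦ DCC
  step 0 ⇒ step 1: ADAB ⇒ BC·DCC·BC·CD
    B ↦ CD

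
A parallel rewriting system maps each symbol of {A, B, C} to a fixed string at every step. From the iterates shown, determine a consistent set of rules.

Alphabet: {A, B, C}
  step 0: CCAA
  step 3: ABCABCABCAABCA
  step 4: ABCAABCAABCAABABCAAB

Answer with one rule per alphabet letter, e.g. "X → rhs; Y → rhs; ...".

A->AB, B->C, C->A

  step 3 ⇒ step 4: ABCABCABCAABCA ⇒ AB·C·A·AB·C·A·AB·C·A·AB·AB·C·A·AB
    A ↦ AB
    B ↦ C
    C ↦ A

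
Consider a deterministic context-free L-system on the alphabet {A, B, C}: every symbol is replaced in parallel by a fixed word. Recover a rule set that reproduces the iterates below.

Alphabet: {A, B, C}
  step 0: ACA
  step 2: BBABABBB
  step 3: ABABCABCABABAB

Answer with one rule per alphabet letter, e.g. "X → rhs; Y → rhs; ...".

  step 2 ⇒ step 3: BBABABBB ⇒ AB·AB·C·AB·C·AB·AB·AB
    A ↦ C
    B ↦ AB
    C ↦ BB  (constrained at step 0)

A->C, B->AB, C->BB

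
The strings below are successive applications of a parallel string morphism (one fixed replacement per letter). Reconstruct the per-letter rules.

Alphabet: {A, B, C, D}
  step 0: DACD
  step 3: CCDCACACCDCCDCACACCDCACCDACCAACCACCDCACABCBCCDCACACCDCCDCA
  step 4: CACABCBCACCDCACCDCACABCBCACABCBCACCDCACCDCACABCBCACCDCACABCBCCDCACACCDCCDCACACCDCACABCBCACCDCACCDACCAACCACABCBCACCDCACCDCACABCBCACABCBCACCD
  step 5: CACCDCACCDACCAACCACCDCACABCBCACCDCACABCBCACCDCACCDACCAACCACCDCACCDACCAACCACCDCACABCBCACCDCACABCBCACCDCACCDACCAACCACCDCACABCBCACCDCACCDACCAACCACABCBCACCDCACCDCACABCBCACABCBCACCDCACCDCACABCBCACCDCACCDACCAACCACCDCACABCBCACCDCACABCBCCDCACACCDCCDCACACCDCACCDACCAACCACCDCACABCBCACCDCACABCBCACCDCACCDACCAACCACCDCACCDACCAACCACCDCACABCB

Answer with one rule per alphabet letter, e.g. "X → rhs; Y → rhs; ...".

A->CCD, B->AC, C->CA, D->BCB

  step 4 ⇒ step 5: CACABCBCACCDCACCDCACABCBCACABCBCACCDCACCDCACABCBCACCDCACABCBCCDCACACCDCCDCACACCDCACABCBCACCDCACCDACCAACCACABCBCACCDCACCDCACABCBCACABCBCACCD ⇒ CA·CCD·CA·CCD·AC·CA·AC·CA·CCD·CA·CA·BCB·CA·CCD·CA·CA·BCB·CA·CCD·CA·CCD·AC·CA·AC·CA·CCD·CA·CCD·AC·CA·AC·CA·CCD·CA·CA·BCB·CA·CCD·CA·CA·BCB·CA·CCD·CA·CCD·AC·CA·AC·CA·CCD·CA·CA·BCB·CA·CCD·CA·CCD·AC·CA·AC·CA·CA·BCB·CA·CCD·CA·CCD·CA·CA·BCB·CA·CA·BCB·CA·CCD·CA·CCD·CA·CA·BCB·CA·CCD·CA·CCD·AC·CA·AC·CA·CCD·CA·CA·BCB·CA·CCD·CA·CA·BCB·CCD·CA·CA·CCD·CCD·CA·CA·CCD·CA·CCD·AC·CA·AC·CA·CCD·CA·CA·BCB·CA·CCD·CA·CA·BCB·CA·CCD·CA·CCD·AC·CA·AC·CA·CCD·CA·CCD·AC·CA·AC·CA·CCD·CA·CA·BCB
    A ↦ CCD
    B ↦ AC
    C ↦ CA
    D ↦ BCB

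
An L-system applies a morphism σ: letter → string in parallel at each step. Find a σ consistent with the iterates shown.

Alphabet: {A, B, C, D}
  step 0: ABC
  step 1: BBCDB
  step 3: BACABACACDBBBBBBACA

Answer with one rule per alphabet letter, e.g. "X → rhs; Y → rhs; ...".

A->BB, B->CD, C->B, D->ACA

  step 0 ⇒ step 1: ABC ⇒ BB·CD·B
    A ↦ BB
    B ↦ CD
    C ↦ B
    D ↦ ACA  (constrained at step 1)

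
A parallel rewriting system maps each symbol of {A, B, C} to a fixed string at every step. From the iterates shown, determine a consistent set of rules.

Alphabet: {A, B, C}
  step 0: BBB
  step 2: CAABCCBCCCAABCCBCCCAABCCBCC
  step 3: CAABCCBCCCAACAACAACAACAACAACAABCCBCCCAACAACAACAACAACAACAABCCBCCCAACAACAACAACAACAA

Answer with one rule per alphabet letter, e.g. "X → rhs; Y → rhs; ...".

A->BCC, B->CAA, C->CAA

  step 2 ⇒ step 3: CAABCCBCCCAABCCBCCCAABCCBCC ⇒ CAA·BCC·BCC·CAA·CAA·CAA·CAA·CAA·CAA·CAA·BCC·BCC·CAA·CAA·CAA·CAA·CAA·CAA·CAA·BCC·BCC·CAA·CAA·CAA·CAA·CAA·CAA
    A ↦ BCC
    B ↦ CAA
    C ↦ CAA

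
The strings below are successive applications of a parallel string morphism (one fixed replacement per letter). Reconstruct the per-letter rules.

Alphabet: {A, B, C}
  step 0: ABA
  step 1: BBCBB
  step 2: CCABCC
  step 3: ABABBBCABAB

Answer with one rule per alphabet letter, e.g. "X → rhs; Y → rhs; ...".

A->BB, B->C, C->AB

  step 2 ⇒ step 3: CCABCC ⇒ AB·AB·BB·C·AB·AB
    A ↦ BB
    B ↦ C
    C ↦ AB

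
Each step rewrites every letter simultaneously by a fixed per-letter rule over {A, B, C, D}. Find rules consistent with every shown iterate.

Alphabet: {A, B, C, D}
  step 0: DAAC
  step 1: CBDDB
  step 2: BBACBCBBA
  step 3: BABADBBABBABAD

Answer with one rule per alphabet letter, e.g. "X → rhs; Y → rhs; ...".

A->D, B->BA, C->B, D->CB

  step 2 ⇒ step 3: BBACBCBBA ⇒ BA·BA·D·B·BA·B·BA·BA·D
    A ↦ D
    B ↦ BA
    C ↦ B
  step 0 ⇒ step 1: DAAC ⇒ CB·D·D·B
    D ↦ CB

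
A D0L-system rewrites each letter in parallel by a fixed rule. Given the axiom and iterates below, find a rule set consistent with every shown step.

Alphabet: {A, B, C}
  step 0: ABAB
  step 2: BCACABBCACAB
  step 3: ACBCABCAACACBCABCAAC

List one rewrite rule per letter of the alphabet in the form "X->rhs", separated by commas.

  step 2 ⇒ step 3: BCACABBCACAB ⇒ AC·B·CA·B·CA·AC·AC·B·CA·B·CA·AC
    A ↦ CA
    B ↦ AC
    C ↦ B

A->CA, B->AC, C->B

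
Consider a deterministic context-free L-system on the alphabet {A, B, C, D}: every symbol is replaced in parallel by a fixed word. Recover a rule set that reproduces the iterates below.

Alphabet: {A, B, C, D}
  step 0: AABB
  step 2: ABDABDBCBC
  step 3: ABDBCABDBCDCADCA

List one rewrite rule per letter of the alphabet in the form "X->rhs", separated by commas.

  step 2 ⇒ step 3: ABDABDBCBC ⇒ AB·D·BC·AB·D·BC·D·CA·D·CA
    A ↦ AB
    B ↦ D
    C ↦ CA
    D ↦ BC

A->AB, B->D, C->CA, D->BC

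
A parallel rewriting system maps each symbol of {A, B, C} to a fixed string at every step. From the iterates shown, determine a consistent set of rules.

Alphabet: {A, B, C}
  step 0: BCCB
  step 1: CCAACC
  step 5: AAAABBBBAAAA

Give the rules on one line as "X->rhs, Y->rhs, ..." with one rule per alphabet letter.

A->B, B->CC, C->A

  step 0 ⇒ step 1: BCCB ⇒ CC·A·A·CC
    B ↦ CC
    C ↦ A
    A ↦ B  (constrained at step 1)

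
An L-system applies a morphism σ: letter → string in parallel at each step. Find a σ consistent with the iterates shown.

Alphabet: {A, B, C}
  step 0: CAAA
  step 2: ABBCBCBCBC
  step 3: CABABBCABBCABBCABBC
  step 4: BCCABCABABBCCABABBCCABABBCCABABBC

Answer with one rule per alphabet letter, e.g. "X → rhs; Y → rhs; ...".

A->C, B->AB, C->BC

  step 3 ⇒ step 4: CABABBCABBCABBCABBC ⇒ BC·C·AB·C·AB·AB·BC·C·AB·AB·BC·C·AB·AB·BC·C·AB·AB·BC
    A ↦ C
    B ↦ AB
    C ↦ BC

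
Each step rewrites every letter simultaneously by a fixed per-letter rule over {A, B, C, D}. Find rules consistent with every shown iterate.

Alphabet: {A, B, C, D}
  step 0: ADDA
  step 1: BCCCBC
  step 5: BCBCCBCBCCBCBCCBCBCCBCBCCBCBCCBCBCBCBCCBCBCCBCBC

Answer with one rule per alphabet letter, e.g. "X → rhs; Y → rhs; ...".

A->BC, B->D, C->AA, D->C

  step 0 ⇒ step 1: ADDA ⇒ BC·C·C·BC
    A ↦ BC
    D ↦ C
    B ↦ D  (constrained at step 1)
    C ↦ AA  (constrained at step 1)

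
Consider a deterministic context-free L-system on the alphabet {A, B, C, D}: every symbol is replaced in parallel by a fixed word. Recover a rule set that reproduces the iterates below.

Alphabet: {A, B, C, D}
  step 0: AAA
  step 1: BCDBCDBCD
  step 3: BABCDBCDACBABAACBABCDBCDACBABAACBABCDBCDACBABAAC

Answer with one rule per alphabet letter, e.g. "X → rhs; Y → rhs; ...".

A->BCD, B->BA, C->AC, D->BBC

  step 0 ⇒ step 1: AAA ⇒ BCD·BCD·BCD
    A ↦ BCD
    B ↦ BA  (constrained at step 1)
    C ↦ AC  (constrained at step 1)
    D ↦ BBC  (constrained at step 1)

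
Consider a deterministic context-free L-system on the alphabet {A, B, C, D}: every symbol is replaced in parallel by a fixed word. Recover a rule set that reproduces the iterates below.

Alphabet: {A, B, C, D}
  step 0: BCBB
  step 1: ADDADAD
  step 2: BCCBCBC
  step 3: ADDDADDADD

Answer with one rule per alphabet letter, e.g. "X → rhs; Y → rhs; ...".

  step 2 ⇒ step 3: BCCBCBC ⇒ AD·D·D·AD·D·AD·D
    B ↦ AD
    C ↦ D
  step 1 ⇒ step 2: ADDADAD ⇒ B·C·C·B·C·B·C
    A ↦ B
  step 1 ⇒ step 2: ADDADAD ⇒ B·C·C·B·C·B·C
    D ↦ C

A->B, B->AD, C->D, D->C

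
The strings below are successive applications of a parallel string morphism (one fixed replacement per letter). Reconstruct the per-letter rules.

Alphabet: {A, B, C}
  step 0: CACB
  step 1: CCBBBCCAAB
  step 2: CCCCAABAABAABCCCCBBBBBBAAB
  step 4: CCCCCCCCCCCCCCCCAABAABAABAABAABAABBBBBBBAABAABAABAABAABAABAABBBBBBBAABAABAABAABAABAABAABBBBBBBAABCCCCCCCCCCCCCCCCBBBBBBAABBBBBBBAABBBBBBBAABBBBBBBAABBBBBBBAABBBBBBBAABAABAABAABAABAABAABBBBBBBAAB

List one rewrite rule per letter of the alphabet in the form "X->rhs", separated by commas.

A->BBB, B->AAB, C->CC

  step 1 ⇒ step 2: CCBBBCCAAB ⇒ CC·CC·AAB·AAB·AAB·CC·CC·BBB·BBB·AAB
    A ↦ BBB
    B ↦ AAB
    C ↦ CC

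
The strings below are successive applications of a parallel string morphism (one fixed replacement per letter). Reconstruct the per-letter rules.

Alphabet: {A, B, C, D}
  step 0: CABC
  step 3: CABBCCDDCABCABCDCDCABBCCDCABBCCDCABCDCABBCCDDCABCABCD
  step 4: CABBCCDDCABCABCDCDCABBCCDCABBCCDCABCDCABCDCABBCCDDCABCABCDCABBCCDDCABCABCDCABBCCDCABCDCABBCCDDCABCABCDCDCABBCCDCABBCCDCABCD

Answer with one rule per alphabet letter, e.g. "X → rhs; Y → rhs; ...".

A->BCC, B->D, C->CAB, D->CD

  step 3 ⇒ step 4: CABBCCDDCABCABCDCDCABBCCDCABBCCDCABCDCABBCCDDCABCABCD ⇒ CAB·BCC·D·D·CAB·CAB·CD·CD·CAB·BCC·D·CAB·BCC·D·CAB·CD·CAB·CD·CAB·BCC·D·D·CAB·CAB·CD·CAB·BCC·D·D·CAB·CAB·CD·CAB·BCC·D·CAB·CD·CAB·BCC·D·D·CAB·CAB·CD·CD·CAB·BCC·D·CAB·BCC·D·CAB·CD
    A ↦ BCC
    B ↦ D
    C ↦ CAB
    D ↦ CD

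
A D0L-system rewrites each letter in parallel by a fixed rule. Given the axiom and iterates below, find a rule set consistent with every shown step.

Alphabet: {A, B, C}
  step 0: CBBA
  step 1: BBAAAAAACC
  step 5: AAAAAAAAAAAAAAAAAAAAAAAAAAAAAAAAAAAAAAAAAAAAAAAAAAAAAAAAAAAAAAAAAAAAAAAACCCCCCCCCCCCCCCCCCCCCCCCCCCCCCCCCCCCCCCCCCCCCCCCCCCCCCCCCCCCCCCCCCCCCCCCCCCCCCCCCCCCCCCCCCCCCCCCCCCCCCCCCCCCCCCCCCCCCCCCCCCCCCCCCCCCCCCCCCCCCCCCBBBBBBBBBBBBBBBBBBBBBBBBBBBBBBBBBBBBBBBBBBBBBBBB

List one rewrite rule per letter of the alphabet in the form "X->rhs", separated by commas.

A->CC, B->AAA, C->BB

  step 0 ⇒ step 1: CBBA ⇒ BB·AAA·AAA·CC
    A ↦ CC
    B ↦ AAA
    C ↦ BB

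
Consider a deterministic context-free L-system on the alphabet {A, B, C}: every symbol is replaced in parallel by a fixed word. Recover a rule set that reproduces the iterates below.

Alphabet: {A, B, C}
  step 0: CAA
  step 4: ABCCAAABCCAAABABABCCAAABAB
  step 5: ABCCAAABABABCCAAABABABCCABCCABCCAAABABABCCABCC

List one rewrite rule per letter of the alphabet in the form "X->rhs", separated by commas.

  step 4 ⇒ step 5: ABCCAAABCCAAABABABCCAAABAB ⇒ AB·CC·A·A·AB·AB·AB·CC·A·A·AB·AB·AB·CC·AB·CC·AB·CC·A·A·AB·AB·AB·CC·AB·CC
    A ↦ AB
    B ↦ CC
    C ↦ A

A->AB, B->CC, C->A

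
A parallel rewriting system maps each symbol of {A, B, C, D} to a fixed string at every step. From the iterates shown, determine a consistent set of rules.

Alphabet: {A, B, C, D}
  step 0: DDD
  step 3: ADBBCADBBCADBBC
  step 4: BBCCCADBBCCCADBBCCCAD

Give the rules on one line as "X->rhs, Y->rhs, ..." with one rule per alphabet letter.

A->B, B->C, C->AD, D->BC

  step 3 ⇒ step 4: ADBBCADBBCADBBC ⇒ B·BC·C·C·AD·B·BC·C·C·AD·B·BC·C·C·AD
    A ↦ B
    B ↦ C
    C ↦ AD
    D ↦ BC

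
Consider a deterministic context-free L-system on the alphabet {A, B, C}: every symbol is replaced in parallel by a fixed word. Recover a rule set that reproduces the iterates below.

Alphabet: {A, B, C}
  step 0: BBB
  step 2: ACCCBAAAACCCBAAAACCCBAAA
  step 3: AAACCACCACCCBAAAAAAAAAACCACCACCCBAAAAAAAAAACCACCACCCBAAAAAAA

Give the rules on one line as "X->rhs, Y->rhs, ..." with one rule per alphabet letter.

  step 2 ⇒ step 3: ACCCBAAAACCCBAAAACCCBAAA ⇒ AA·ACC·ACC·ACC·CBA·AA·AA·AA·AA·ACC·ACC·ACC·CBA·AA·AA·AA·AA·ACC·ACC·ACC·CBA·AA·AA·AA
    A ↦ AA
    B ↦ CBA
    C ↦ ACC

A->AA, B->CBA, C->ACC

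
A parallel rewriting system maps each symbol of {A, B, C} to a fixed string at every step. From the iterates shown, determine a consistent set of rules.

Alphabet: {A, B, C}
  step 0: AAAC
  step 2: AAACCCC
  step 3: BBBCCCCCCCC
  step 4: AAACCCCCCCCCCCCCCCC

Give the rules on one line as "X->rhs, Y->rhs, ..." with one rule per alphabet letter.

  step 3 ⇒ step 4: BBBCCCCCCCC ⇒ A·A·A·CC·CC·CC·CC·CC·CC·CC·CC
    B ↦ A
    C ↦ CC
  step 2 ⇒ step 3: AAACCCC ⇒ B·B·B·CC·CC·CC·CC
    A ↦ B

A->B, B->A, C->CC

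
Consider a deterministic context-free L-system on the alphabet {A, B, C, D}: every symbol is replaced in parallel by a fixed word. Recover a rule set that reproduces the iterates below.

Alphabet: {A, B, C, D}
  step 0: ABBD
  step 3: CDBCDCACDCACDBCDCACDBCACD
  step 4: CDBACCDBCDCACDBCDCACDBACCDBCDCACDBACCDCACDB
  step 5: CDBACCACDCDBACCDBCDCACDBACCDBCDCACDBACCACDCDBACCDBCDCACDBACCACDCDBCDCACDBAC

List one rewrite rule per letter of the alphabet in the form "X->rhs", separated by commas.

  step 4 ⇒ step 5: CDBACCDBCDCACDBCDCACDBACCDBCDCACDBACCDCACDB ⇒ CD·B·AC·CA·CD·CD·B·AC·CD·B·CD·CA·CD·B·AC·CD·B·CD·CA·CD·B·AC·CA·CD·CD·B·AC·CD·B·CD·CA·CD·B·AC·CA·CD·CD·B·CD·CA·CD·B·AC
    A ↦ CA
    B ↦ AC
    C ↦ CD
    D ↦ B

A->CA, B->AC, C->CD, D->B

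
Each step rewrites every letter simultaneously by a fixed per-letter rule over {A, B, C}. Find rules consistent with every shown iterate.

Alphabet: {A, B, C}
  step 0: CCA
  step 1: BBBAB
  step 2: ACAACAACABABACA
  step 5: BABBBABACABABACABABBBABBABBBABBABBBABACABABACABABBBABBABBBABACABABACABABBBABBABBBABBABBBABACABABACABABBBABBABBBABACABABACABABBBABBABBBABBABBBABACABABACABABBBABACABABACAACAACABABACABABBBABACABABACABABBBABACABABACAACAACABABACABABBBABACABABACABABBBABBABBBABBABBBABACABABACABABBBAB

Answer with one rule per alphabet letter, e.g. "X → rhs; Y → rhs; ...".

  step 1 ⇒ step 2: BBBAB ⇒ ACA·ACA·ACA·BAB·ACA
    A ↦ BAB
    B ↦ ACA
  step 0 ⇒ step 1: CCA ⇒ B·B·BAB
    C ↦ B

A->BAB, B->ACA, C->B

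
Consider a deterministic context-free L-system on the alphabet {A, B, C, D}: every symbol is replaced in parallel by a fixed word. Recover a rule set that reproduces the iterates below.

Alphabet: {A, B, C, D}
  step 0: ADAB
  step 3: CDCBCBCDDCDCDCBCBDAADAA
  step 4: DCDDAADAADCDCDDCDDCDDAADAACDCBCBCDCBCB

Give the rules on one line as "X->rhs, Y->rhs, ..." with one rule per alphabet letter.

A->CB, B->AA, C->D, D->CD

  step 3 ⇒ step 4: CDCBCBCDDCDCDCBCBDAADAA ⇒ D·CD·D·AA·D·AA·D·CD·CD·D·CD·D·CD·D·AA·D·AA·CD·CB·CB·CD·CB·CB
    A ↦ CB
    B ↦ AA
    C ↦ D
    D ↦ CD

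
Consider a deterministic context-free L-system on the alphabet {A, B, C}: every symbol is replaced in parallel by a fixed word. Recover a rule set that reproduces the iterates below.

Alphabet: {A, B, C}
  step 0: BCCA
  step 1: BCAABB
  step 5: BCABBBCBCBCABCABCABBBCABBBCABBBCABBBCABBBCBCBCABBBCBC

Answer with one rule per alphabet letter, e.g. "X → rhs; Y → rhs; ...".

A->BB, B->BC, C->A

  step 0 ⇒ step 1: BCCA ⇒ BC·A·A·BB
    A ↦ BB
    B ↦ BC
    C ↦ A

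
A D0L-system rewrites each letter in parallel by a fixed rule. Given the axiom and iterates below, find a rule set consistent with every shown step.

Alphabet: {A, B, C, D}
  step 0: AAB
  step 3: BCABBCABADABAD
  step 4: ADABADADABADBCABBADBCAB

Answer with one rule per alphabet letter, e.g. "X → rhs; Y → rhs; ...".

A->B, B->AD, C->A, D->CAB

  step 3 ⇒ step 4: BCABBCABADABAD ⇒ AD·A·B·AD·AD·A·B·AD·B·CAB·B·AD·B·CAB
    A ↦ B
    B ↦ AD
    C ↦ A
    D ↦ CAB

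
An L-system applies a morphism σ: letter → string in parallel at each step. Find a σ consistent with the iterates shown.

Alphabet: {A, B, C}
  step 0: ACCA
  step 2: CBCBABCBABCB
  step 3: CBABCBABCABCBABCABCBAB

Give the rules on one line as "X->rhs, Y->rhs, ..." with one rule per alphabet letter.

A->C, B->AB, C->CB

  step 2 ⇒ step 3: CBCBABCBABCB ⇒ CB·AB·CB·AB·C·AB·CB·AB·C·AB·CB·AB
    A ↦ C
    B ↦ AB
    C ↦ CB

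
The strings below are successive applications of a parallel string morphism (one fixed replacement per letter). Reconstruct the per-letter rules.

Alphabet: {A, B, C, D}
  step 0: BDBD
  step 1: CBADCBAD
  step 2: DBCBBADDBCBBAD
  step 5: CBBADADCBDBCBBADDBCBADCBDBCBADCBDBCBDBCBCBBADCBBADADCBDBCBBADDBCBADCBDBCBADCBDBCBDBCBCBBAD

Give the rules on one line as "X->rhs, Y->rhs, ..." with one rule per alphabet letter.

  step 1 ⇒ step 2: CBADCBAD ⇒ DB·CB·B·AD·DB·CB·B·AD
    A ↦ B
    B ↦ CB
    C ↦ DB
    D ↦ AD

A->B, B->CB, C->DB, D->AD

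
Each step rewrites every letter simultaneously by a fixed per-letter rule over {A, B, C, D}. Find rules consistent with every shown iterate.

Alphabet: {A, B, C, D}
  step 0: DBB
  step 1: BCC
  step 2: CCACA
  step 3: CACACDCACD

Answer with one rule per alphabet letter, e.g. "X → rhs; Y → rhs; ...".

A->CD, B->C, C->CA, D->B

  step 2 ⇒ step 3: CCACA ⇒ CA·CA·CD·CA·CD
    A ↦ CD
    C ↦ CA
  step 0 ⇒ step 1: DBB ⇒ B·C·C
    B ↦ C
  step 0 ⇒ step 1: DBB ⇒ B·C·C
    D ↦ B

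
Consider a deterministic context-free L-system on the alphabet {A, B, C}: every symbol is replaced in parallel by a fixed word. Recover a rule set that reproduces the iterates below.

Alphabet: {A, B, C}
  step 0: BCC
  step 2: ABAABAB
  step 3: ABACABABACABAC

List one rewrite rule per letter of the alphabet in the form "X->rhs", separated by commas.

A->AB, B->AC, C->A

  step 2 ⇒ step 3: ABAABAB ⇒ AB·AC·AB·AB·AC·AB·AC
    A ↦ AB
    B ↦ AC
    C ↦ A  (constrained at step 0)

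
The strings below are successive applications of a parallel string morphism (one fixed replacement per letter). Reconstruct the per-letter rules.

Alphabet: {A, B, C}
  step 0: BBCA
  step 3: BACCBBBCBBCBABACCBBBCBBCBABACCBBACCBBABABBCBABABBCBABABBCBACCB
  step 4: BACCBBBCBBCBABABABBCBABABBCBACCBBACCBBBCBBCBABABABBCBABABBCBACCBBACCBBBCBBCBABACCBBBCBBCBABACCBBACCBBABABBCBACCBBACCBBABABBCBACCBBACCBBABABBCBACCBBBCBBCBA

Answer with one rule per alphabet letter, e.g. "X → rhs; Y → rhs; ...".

A->CCB, B->BA, C->BBC

  step 3 ⇒ step 4: BACCBBBCBBCBABACCBBBCBBCBABACCBBACCBBABABBCBABABBCBABABBCBACCB ⇒ BA·CCB·BBC·BBC·BA·BA·BA·BBC·BA·BA·BBC·BA·CCB·BA·CCB·BBC·BBC·BA·BA·BA·BBC·BA·BA·BBC·BA·CCB·BA·CCB·BBC·BBC·BA·BA·CCB·BBC·BBC·BA·BA·CCB·BA·CCB·BA·BA·BBC·BA·CCB·BA·CCB·BA·BA·BBC·BA·CCB·BA·CCB·BA·BA·BBC·BA·CCB·BBC·BBC·BA
    A ↦ CCB
    B ↦ BA
    C ↦ BBC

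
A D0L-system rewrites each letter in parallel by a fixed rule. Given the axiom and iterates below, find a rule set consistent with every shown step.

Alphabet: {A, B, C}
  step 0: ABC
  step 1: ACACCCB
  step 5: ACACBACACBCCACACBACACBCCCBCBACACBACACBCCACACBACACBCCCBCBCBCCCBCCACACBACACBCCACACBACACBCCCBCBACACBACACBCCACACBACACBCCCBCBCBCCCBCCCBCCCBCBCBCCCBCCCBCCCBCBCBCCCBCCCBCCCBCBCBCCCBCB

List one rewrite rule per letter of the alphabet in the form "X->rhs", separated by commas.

  step 0 ⇒ step 1: ABC ⇒ ACA·CC·CB
    A ↦ ACA
    B ↦ CC
    C ↦ CB

A->ACA, B->CC, C->CB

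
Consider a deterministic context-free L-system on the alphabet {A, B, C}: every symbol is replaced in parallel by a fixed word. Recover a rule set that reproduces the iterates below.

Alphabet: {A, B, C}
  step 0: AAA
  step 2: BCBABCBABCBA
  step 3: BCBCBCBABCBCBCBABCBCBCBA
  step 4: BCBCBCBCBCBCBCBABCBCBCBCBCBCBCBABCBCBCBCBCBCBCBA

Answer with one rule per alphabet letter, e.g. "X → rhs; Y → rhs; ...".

A->BA, B->BC, C->BC

  step 3 ⇒ step 4: BCBCBCBABCBCBCBABCBCBCBA ⇒ BC·BC·BC·BC·BC·BC·BC·BA·BC·BC·BC·BC·BC·BC·BC·BA·BC·BC·BC·BC·BC·BC·BC·BA
    A ↦ BA
    B ↦ BC
    C ↦ BC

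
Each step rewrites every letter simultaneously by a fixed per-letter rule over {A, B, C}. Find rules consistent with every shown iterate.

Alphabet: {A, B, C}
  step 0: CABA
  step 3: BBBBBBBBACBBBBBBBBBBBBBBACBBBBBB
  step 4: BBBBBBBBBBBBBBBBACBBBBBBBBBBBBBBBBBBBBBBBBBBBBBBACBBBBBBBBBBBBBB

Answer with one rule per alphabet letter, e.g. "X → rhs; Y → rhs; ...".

  step 3 ⇒ step 4: BBBBBBBBACBBBBBBBBBBBBBBACBBBBBB ⇒ BB·BB·BB·BB·BB·BB·BB·BB·AC·BB·BB·BB·BB·BB·BB·BB·BB·BB·BB·BB·BB·BB·BB·BB·AC·BB·BB·BB·BB·BB·BB·BB
    A ↦ AC
    B ↦ BB
    C ↦ BB

A->AC, B->BB, C->BB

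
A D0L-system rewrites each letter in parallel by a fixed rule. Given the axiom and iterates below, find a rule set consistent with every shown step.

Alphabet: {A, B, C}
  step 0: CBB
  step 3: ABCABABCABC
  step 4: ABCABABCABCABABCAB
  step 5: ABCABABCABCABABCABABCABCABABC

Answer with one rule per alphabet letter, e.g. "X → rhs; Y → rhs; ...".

  step 4 ⇒ step 5: ABCABABCABCABABCAB ⇒ AB·C·AB·AB·C·AB·C·AB·AB·C·AB·AB·C·AB·C·AB·AB·C
    A ↦ AB
    B ↦ C
    C ↦ AB

A->AB, B->C, C->AB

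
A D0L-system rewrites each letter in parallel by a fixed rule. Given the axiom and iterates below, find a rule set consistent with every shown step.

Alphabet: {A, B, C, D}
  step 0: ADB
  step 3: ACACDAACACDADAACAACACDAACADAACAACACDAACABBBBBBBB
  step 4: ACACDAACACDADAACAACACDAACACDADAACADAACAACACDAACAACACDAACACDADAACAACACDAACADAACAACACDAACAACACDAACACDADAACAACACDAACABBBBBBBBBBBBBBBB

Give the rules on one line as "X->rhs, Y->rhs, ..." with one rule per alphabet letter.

  step 3 ⇒ step 4: ACACDAACACDADAACAACACDAACADAACAACACDAACABBBBBBBB ⇒ ACA·CDA·ACA·CDA·DA·ACA·ACA·CDA·ACA·CDA·DA·ACA·DA·ACA·ACA·CDA·ACA·ACA·CDA·ACA·CDA·DA·ACA·ACA·CDA·ACA·DA·ACA·ACA·CDA·ACA·ACA·CDA·ACA·CDA·DA·ACA·ACA·CDA·ACA·BB·BB·BB·BB·BB·BB·BB·BB
    A ↦ ACA
    B ↦ BB
    C ↦ CDA
    D ↦ DA

A->ACA, B->BB, C->CDA, D->DA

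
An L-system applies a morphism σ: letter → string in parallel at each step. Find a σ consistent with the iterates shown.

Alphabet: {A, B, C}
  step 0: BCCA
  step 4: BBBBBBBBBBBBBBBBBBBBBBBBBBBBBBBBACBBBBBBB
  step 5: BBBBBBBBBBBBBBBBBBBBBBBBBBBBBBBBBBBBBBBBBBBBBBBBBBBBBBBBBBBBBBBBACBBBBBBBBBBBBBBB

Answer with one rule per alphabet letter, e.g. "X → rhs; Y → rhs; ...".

  step 4 ⇒ step 5: BBBBBBBBBBBBBBBBBBBBBBBBBBBBBBBBACBBBBBBB ⇒ BB·BB·BB·BB·BB·BB·BB·BB·BB·BB·BB·BB·BB·BB·BB·BB·BB·BB·BB·BB·BB·BB·BB·BB·BB·BB·BB·BB·BB·BB·BB·BB·AC·B·BB·BB·BB·BB·BB·BB·BB
    A ↦ AC
    B ↦ BB
    C ↦ B

A->AC, B->BB, C->B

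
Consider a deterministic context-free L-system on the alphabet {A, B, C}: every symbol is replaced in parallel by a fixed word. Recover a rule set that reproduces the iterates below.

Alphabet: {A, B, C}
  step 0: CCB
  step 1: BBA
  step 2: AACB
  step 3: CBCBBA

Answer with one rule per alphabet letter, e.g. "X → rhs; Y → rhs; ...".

  step 2 ⇒ step 3: AACB ⇒ CB·CB·B·A
    A ↦ CB
    B ↦ A
    C ↦ B

A->CB, B->A, C->B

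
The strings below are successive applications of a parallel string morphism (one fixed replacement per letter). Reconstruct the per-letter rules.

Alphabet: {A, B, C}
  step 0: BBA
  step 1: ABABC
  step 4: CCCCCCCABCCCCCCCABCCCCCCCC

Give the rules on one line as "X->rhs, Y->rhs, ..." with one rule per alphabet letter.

  step 0 ⇒ step 1: BBA ⇒ AB·AB·C
    A ↦ C
    B ↦ AB
    C ↦ CC  (constrained at step 1)

A->C, B->AB, C->CC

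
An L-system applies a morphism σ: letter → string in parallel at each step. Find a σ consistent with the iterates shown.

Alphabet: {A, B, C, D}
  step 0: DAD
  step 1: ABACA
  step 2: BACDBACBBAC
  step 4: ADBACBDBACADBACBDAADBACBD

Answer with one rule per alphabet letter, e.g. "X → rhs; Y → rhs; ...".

  step 1 ⇒ step 2: ABACA ⇒ BAC·D·BAC·B·BAC
    A ↦ BAC
    B ↦ D
    C ↦ B
  step 0 ⇒ step 1: DAD ⇒ A·BAC·A
    D ↦ A

A->BAC, B->D, C->B, D->A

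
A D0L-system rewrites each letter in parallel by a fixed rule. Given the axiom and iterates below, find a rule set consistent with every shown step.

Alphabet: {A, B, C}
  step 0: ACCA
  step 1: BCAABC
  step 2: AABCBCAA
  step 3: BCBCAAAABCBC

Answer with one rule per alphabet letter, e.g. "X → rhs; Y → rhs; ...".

  step 2 ⇒ step 3: AABCBCAA ⇒ BC·BC·A·A·A·A·BC·BC
    A ↦ BC
    B ↦ A
    C ↦ A

A->BC, B->A, C->A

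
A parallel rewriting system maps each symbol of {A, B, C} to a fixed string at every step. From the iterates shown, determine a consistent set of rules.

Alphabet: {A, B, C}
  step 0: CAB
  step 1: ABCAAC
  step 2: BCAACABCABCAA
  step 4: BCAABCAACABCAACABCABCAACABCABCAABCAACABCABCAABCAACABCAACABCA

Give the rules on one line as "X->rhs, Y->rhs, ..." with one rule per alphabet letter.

  step 1 ⇒ step 2: ABCAAC ⇒ BCA·AC·A·BCA·BCA·A
    A ↦ BCA
    B ↦ AC
    C ↦ A

A->BCA, B->AC, C->A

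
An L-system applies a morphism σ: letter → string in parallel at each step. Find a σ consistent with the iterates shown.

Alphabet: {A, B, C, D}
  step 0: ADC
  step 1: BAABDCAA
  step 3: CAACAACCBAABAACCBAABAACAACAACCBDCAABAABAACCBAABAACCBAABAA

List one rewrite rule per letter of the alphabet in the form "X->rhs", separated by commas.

A->BAA, B->CC, C->CAA, D->BD

  step 0 ⇒ step 1: ADC ⇒ BAA·BD·CAA
    A ↦ BAA
    C ↦ CAA
    D ↦ BD
    B ↦ CC  (constrained at step 1)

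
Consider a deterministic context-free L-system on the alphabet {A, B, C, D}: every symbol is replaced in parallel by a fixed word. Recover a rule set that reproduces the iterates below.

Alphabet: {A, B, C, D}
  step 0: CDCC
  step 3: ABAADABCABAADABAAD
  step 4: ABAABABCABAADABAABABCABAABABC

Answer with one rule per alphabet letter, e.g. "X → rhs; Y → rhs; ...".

A->AB, B->A, C->AD, D->C

  step 3 ⇒ step 4: ABAADABCABAADABAAD ⇒ AB·A·AB·AB·C·AB·A·AD·AB·A·AB·AB·C·AB·A·AB·AB·C
    A ↦ AB
    B ↦ A
    C ↦ AD
    D ↦ C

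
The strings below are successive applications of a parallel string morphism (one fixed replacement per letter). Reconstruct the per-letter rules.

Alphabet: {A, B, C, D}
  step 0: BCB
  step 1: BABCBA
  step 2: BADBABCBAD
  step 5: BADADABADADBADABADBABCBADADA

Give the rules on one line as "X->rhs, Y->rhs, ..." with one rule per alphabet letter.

  step 1 ⇒ step 2: BABCBA ⇒ BA·D·BA·BC·BA·D
    A ↦ D
    B ↦ BA
    C ↦ BC
    D ↦ A  (constrained at step 2)

A->D, B->BA, C->BC, D->A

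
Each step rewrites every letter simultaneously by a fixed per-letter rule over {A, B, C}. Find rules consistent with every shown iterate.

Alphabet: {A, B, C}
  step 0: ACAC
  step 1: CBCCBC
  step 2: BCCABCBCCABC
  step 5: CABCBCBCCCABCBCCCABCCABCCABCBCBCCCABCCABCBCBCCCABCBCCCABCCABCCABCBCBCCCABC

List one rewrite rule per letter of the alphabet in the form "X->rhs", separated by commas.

  step 1 ⇒ step 2: CBCCBC ⇒ BC·CA·BC·BC·CA·BC
    B ↦ CA
    C ↦ BC
  step 0 ⇒ step 1: ACAC ⇒ C·BC·C·BC
    A ↦ C

A->C, B->CA, C->BC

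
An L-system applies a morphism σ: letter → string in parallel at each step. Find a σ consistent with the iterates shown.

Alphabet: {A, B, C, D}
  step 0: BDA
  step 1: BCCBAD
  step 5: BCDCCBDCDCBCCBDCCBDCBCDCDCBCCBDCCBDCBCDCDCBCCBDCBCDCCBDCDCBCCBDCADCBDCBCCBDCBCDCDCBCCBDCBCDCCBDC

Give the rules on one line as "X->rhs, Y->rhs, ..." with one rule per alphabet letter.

A->AD, B->BC, C->DC, D->CB

  step 0 ⇒ step 1: BDA ⇒ BC·CB·AD
    A ↦ AD
    B ↦ BC
    D ↦ CB
    C ↦ DC  (constrained at step 1)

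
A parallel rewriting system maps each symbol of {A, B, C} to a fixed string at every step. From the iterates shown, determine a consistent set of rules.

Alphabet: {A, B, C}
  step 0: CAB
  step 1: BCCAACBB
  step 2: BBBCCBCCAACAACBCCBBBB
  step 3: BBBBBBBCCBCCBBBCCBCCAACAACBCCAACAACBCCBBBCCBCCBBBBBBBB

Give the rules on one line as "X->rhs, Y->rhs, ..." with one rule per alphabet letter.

  step 2 ⇒ step 3: BBBCCBCCAACAACBCCBBBB ⇒ BB·BB·BB·BCC·BCC·BB·BCC·BCC·AAC·AAC·BCC·AAC·AAC·BCC·BB·BCC·BCC·BB·BB·BB·BB
    A ↦ AAC
    B ↦ BB
    C ↦ BCC

A->AAC, B->BB, C->BCC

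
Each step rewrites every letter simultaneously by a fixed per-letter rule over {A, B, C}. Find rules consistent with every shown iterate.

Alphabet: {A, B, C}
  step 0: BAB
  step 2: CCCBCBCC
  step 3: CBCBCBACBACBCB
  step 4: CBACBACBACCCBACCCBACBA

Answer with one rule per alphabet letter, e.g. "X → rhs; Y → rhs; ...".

  step 3 ⇒ step 4: CBCBCBACBACBCB ⇒ CB·A·CB·A·CB·A·CC·CB·A·CC·CB·A·CB·A
    A ↦ CC
    B ↦ A
    C ↦ CB

A->CC, B->A, C->CB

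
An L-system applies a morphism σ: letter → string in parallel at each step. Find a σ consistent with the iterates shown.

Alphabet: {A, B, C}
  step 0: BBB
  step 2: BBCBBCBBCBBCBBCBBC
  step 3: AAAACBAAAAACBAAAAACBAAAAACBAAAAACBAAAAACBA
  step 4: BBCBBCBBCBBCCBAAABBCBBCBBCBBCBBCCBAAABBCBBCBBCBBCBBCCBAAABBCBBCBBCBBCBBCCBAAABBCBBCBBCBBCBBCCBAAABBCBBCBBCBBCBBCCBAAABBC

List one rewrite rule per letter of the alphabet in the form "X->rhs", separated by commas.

  step 3 ⇒ step 4: AAAACBAAAAACBAAAAACBAAAAACBAAAAACBAAAAACBA ⇒ BBC·BBC·BBC·BBC·CBA·AA·BBC·BBC·BBC·BBC·BBC·CBA·AA·BBC·BBC·BBC·BBC·BBC·CBA·AA·BBC·BBC·BBC·BBC·BBC·CBA·AA·BBC·BBC·BBC·BBC·BBC·CBA·AA·BBC·BBC·BBC·BBC·BBC·CBA·AA·BBC
    A ↦ BBC
    B ↦ AA
    C ↦ CBA

A->BBC, B->AA, C->CBA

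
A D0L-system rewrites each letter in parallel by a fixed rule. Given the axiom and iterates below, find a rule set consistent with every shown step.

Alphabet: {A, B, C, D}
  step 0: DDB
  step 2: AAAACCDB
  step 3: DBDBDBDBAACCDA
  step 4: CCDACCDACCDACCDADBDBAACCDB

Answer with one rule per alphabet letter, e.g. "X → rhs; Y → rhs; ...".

  step 3 ⇒ step 4: DBDBDBDBAACCDA ⇒ CC·DA·CC·DA·CC·DA·CC·DA·DB·DB·A·A·CC·DB
    A ↦ DB
    B ↦ DA
    C ↦ A
    D ↦ CC

A->DB, B->DA, C->A, D->CC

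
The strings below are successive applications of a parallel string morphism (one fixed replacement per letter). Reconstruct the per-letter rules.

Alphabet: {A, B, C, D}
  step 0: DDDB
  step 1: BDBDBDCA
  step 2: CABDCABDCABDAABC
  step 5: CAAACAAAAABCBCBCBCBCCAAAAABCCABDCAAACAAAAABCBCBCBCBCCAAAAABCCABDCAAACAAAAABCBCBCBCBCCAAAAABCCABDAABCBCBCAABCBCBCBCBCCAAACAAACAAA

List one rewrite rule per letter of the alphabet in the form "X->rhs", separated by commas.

  step 1 ⇒ step 2: BDBDBDCA ⇒ CA·BD·CA·BD·CA·BD·AA·BC
    A ↦ BC
    B ↦ CA
    C ↦ AA
    D ↦ BD

A->BC, B->CA, C->AA, D->BD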